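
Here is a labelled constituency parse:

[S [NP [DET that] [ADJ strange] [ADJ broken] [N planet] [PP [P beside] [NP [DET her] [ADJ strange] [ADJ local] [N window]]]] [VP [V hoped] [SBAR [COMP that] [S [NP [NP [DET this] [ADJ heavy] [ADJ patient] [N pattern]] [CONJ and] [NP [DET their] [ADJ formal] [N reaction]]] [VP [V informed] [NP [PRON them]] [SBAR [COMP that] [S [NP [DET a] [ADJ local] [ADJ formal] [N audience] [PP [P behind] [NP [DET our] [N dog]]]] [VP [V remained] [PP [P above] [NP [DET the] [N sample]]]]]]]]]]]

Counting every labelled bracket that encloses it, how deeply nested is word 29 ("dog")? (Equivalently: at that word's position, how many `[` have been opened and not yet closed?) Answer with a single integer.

The word sits inside N, which is inside NP, inside PP, inside NP, inside S, inside SBAR, inside VP, inside S, inside SBAR, inside VP, inside S — 11 brackets in all.

11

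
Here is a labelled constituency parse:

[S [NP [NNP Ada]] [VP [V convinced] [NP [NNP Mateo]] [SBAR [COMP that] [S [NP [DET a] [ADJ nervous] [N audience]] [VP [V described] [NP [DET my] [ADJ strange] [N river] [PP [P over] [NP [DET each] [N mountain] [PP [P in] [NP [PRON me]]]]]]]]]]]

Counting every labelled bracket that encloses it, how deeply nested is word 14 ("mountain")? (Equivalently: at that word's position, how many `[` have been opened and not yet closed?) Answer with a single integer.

9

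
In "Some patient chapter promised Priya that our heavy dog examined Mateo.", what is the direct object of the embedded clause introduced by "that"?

Mateo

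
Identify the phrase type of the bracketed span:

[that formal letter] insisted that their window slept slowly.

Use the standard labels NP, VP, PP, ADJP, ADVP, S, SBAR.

NP

The bracketed span "that formal letter" is headed by "letter", making it a noun phrase (NP).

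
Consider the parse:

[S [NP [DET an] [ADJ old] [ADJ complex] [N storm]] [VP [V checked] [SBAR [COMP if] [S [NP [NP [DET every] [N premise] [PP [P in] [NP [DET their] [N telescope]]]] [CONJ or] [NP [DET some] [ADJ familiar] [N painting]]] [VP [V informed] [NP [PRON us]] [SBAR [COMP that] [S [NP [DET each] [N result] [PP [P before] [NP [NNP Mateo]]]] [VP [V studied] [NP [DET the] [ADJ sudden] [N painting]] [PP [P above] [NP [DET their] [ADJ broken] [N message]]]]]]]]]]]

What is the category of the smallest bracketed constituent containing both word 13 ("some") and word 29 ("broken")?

S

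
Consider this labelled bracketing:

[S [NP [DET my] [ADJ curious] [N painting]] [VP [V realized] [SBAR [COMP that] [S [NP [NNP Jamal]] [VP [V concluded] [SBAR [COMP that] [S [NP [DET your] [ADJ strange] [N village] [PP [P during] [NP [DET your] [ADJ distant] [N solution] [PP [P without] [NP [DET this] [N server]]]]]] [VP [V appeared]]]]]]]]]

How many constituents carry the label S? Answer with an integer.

3

Scanning left to right, an opening `[S` appears at word positions 1, 6, 9 — 3 in total.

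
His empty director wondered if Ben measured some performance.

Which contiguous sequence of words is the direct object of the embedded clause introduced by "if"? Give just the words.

some performance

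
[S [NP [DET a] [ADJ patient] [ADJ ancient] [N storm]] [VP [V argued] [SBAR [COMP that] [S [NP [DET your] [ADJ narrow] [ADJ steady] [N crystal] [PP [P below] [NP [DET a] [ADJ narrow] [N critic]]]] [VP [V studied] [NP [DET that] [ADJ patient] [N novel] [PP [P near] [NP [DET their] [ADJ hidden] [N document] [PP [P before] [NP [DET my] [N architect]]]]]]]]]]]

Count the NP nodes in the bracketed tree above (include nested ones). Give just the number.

6

The NP constituents are: [NP a patient ancient storm]; [NP your narrow steady crystal below a narrow critic]; [NP a narrow critic]; [NP that patient novel near their hidden document before my architect]; [NP their hidden document before my architect]; [NP my architect]. Total: 6.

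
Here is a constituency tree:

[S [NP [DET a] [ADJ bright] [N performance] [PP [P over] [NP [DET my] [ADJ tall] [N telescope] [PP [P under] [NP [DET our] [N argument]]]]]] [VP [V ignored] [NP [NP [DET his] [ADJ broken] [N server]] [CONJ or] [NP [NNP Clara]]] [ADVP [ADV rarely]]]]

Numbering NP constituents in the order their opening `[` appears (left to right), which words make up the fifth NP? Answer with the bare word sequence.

his broken server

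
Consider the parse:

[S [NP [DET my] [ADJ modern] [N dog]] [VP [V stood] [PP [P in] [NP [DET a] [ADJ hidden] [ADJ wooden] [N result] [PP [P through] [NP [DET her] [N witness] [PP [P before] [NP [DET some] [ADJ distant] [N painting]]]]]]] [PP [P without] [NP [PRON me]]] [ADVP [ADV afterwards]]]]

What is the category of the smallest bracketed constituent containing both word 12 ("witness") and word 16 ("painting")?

NP

The smallest bracket enclosing both words is [NP her witness before some distant painting], so the label is NP.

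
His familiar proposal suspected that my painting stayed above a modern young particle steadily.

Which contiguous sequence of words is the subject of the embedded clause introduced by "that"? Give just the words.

my painting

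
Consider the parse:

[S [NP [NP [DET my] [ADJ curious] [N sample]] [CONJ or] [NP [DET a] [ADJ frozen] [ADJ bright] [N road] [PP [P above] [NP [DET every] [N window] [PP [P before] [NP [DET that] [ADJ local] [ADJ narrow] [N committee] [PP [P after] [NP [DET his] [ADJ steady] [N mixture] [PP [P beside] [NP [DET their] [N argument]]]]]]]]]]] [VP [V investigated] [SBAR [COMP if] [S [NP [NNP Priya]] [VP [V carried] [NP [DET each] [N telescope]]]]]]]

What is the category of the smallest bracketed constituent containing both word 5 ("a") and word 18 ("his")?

NP

Word 5 lies under S → NP → NP → DET; word 18 lies under S → NP → NP → PP → NP → PP → NP → PP → NP → DET. The lowest shared node is the NP.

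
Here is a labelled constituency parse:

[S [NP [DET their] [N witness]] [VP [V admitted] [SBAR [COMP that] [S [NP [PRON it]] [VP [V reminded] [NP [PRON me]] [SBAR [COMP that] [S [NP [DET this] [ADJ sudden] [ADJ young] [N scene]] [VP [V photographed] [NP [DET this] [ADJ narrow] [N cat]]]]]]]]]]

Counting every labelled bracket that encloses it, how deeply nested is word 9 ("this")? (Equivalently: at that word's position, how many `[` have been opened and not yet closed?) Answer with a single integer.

9

The word sits inside DET, which is inside NP, inside S, inside SBAR, inside VP, inside S, inside SBAR, inside VP, inside S — 9 brackets in all.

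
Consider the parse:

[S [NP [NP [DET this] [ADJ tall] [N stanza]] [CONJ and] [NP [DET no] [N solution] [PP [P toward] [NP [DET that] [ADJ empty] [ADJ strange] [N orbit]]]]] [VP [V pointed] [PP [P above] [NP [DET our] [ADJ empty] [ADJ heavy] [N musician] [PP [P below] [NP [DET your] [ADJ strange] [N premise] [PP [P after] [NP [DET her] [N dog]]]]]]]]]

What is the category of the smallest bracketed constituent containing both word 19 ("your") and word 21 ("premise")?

NP

Both words fall inside [NP your strange premise after her dog] (words 19–24), and no smaller constituent contains them both. Label: NP.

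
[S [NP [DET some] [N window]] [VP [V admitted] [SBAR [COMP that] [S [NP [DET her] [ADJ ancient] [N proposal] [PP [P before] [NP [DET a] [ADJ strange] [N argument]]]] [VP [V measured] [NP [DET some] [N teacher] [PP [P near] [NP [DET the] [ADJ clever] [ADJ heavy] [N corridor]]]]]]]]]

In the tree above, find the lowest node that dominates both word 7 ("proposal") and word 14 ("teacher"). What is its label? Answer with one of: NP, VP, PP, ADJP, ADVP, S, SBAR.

S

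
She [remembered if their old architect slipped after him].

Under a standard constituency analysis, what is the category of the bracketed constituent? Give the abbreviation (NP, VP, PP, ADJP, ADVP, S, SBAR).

The span is built around the verb "remembered" — a verb phrase (VP).

VP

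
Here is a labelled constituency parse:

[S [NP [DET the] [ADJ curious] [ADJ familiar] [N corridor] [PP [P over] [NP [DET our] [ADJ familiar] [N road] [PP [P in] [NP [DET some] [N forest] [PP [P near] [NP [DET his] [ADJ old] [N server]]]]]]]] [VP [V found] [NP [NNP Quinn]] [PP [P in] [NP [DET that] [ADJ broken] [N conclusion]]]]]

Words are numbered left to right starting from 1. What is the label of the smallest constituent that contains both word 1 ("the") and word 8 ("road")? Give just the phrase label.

Both words fall inside [NP the curious familiar corridor over our familiar road in some forest near his old server] (words 1–15), and no smaller constituent contains them both. Label: NP.

NP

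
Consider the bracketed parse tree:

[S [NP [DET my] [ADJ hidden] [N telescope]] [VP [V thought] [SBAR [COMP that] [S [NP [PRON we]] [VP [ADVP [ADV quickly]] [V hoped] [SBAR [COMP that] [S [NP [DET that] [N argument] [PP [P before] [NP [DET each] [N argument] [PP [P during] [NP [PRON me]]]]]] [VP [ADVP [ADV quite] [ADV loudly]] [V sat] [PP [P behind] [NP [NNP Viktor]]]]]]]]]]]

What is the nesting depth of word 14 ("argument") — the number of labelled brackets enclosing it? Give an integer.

The word sits inside N, which is inside NP, inside PP, inside NP, inside S, inside SBAR, inside VP, inside S, inside SBAR, inside VP, inside S — 11 brackets in all.

11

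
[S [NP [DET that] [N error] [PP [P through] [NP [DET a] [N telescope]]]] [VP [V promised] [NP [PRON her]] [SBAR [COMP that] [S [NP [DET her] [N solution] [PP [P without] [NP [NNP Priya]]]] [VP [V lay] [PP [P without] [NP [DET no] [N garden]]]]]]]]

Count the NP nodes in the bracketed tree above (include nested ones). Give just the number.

6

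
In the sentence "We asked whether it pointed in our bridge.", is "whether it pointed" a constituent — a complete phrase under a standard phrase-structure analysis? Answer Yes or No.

No

The sequence begins inside the complementizer "whether" and ends inside the clause "it pointed in our bridge"; it crosses a phrase boundary, so no single node in the tree spans exactly those words.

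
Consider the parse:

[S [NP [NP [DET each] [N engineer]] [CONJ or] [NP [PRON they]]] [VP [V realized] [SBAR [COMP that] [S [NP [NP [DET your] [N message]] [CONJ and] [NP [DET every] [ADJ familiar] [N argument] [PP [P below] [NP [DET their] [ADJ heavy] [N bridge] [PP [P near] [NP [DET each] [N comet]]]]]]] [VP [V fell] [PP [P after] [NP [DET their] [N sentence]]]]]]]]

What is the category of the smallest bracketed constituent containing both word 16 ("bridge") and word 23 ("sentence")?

The smallest bracket enclosing both words is [S your message and every familiar argument below their heavy bridge near each comet fell after their sentence], so the label is S.

S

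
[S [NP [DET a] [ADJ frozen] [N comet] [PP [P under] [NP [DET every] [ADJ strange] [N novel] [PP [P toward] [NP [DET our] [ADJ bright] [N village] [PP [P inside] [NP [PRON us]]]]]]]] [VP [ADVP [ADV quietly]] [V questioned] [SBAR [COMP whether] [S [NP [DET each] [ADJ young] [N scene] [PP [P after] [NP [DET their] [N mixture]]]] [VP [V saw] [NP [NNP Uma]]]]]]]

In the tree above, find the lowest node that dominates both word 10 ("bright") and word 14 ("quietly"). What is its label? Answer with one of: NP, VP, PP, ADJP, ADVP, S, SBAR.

S

Both words fall inside [S a frozen comet under every strange novel toward our bright village inside us quietly questioned whether each young scene after their mixture saw Uma] (words 1–24), and no smaller constituent contains them both. Label: S.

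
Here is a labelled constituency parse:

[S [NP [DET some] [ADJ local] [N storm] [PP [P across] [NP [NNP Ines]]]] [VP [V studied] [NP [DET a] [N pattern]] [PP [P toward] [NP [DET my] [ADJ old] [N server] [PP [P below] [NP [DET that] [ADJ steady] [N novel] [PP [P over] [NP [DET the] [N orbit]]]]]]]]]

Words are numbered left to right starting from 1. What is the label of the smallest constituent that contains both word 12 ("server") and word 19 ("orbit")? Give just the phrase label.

Both words fall inside [NP my old server below that steady novel over the orbit] (words 10–19), and no smaller constituent contains them both. Label: NP.

NP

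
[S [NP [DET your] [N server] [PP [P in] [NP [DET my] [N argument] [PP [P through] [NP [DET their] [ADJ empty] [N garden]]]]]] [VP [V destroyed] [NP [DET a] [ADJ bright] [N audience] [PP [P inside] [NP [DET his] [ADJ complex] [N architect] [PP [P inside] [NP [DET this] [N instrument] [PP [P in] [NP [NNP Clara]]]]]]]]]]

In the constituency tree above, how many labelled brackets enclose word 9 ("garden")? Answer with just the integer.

7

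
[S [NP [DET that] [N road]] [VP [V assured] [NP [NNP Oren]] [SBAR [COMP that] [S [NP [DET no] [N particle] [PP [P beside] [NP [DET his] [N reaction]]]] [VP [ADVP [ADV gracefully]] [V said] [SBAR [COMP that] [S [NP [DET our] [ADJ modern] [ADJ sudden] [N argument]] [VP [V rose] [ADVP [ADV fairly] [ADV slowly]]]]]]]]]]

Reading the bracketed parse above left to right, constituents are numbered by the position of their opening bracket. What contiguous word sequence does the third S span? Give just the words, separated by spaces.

our modern sudden argument rose fairly slowly

The S opening brackets appear, in order, over: "that road assured Oren that no particle beside his reaction gracefully said that our modern sudden argument rose fairly slowly"; "no particle beside his reaction gracefully said that our modern sudden argument rose fairly slowly"; "our modern sudden argument rose fairly slowly". The third one spans "our modern sudden argument rose fairly slowly".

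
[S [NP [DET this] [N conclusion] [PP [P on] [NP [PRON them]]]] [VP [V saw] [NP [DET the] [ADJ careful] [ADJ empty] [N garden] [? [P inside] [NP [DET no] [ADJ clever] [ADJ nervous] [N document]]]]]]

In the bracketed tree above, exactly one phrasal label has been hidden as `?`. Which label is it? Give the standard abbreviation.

PP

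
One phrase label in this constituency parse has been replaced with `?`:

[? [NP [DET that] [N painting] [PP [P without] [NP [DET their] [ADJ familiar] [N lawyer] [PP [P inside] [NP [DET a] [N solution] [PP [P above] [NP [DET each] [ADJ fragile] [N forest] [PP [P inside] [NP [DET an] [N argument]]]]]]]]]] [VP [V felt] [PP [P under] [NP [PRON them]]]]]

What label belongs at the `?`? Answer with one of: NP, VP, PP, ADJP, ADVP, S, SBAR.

A constituent whose immediate children are NP, VP is a clause: S.

S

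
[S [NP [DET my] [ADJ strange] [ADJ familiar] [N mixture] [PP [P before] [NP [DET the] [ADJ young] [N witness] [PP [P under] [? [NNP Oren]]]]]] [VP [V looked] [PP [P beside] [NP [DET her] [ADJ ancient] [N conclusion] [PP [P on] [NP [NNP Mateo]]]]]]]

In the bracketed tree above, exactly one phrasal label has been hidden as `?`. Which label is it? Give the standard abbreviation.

Looking at what the `?` directly dominates — NNP 'Oren' — this is a noun phrase (NP).

NP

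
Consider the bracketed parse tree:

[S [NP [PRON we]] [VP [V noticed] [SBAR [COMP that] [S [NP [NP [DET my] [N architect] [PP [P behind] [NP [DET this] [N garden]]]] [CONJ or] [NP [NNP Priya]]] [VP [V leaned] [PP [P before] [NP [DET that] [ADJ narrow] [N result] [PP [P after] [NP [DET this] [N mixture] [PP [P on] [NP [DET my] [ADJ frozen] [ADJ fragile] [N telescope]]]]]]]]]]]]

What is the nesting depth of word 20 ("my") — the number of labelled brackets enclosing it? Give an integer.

Path from the root down to the word: S → VP → SBAR → S → VP → PP → NP → PP → NP → PP → NP → DET. That is 12 enclosing brackets.

12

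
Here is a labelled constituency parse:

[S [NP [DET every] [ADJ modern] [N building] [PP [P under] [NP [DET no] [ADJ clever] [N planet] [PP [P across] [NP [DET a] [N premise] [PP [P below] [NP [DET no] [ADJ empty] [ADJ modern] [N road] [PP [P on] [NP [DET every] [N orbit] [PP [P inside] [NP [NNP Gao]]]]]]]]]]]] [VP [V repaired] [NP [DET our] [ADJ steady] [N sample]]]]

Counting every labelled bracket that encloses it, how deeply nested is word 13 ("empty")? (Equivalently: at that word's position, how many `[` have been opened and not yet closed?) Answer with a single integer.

Path from the root down to the word: S → NP → PP → NP → PP → NP → PP → NP → ADJ. That is 9 enclosing brackets.

9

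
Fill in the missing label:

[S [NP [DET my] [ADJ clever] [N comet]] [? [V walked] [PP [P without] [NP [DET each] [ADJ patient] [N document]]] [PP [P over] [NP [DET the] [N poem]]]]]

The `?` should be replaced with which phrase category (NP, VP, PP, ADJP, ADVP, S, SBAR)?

VP

Looking at what the `?` directly dominates — V 'walked', PP, PP — this is a verb phrase (VP).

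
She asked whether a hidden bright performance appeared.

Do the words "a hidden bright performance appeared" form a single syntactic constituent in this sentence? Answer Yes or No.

The sequence corresponds to a single S node — the clause "a hidden bright performance appeared".

Yes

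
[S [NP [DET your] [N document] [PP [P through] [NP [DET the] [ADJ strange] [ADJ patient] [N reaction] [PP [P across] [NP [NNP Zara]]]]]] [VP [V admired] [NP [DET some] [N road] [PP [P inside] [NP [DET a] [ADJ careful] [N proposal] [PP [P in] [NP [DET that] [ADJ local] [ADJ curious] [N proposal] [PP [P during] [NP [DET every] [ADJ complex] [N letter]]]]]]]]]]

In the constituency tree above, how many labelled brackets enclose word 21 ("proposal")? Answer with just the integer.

8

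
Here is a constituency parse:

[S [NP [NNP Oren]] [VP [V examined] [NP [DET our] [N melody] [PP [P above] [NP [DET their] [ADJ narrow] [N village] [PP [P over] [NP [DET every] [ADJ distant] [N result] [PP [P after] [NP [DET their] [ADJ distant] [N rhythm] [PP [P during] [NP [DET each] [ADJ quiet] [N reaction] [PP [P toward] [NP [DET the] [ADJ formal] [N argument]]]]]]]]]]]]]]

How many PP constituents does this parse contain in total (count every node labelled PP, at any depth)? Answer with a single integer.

5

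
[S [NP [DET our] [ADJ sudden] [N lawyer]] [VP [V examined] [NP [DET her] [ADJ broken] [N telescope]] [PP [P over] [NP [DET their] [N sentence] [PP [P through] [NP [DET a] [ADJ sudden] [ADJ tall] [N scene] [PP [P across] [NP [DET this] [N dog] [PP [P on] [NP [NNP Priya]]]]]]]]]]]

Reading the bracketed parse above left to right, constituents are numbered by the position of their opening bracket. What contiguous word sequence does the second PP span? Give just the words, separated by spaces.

through a sudden tall scene across this dog on Priya

Opening `[PP` markers occur at word positions 8, 11, 16, 19; the second of these opens the constituent [PP through a sudden tall scene across this dog on Priya].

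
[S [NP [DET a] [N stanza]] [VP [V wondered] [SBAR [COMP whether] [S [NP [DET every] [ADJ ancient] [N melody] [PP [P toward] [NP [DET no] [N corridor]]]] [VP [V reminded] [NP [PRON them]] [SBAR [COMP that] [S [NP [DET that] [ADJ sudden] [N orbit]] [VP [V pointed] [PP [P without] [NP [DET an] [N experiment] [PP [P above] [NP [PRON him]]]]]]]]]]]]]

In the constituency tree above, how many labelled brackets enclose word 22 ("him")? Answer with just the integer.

Counting open brackets not yet closed at "him": [S [VP [SBAR [S [VP [SBAR [S [VP [PP [NP [PP [NP [PRON = 13.

13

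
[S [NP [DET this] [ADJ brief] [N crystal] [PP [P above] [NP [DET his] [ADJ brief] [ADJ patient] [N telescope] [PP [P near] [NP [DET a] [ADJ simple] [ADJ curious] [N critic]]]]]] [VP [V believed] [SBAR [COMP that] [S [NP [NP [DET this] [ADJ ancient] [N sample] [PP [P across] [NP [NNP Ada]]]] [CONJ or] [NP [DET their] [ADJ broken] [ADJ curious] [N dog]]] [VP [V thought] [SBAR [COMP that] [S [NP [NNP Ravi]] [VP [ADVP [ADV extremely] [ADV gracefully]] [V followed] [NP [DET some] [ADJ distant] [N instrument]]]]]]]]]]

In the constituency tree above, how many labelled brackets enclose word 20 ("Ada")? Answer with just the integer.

9

Counting open brackets not yet closed at "Ada": [S [VP [SBAR [S [NP [NP [PP [NP [NNP = 9.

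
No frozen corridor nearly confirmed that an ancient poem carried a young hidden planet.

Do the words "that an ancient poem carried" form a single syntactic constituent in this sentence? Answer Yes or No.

No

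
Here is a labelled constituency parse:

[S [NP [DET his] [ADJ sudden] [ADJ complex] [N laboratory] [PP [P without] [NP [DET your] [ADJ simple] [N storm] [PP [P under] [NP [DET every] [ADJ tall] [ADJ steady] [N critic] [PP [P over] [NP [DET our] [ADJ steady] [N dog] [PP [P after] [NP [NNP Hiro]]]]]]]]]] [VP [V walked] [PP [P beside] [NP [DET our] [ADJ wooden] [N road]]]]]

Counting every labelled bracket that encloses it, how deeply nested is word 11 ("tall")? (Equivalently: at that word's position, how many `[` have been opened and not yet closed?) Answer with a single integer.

7

Path from the root down to the word: S → NP → PP → NP → PP → NP → ADJ. That is 7 enclosing brackets.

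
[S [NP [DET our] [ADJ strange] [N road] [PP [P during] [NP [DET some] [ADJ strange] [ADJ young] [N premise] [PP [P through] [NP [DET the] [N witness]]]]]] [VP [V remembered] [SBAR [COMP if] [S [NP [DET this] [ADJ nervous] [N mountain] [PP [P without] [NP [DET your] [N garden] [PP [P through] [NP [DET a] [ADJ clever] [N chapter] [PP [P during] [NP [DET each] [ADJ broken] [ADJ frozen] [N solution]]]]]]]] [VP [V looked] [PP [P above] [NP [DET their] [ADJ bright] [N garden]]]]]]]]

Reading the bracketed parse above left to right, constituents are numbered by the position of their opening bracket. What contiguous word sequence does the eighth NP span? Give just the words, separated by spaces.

their bright garden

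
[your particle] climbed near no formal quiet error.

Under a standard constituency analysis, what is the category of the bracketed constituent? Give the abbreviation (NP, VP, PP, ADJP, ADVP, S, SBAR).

"particle" is the head of the bracketed span, so the span is a noun phrase: NP.

NP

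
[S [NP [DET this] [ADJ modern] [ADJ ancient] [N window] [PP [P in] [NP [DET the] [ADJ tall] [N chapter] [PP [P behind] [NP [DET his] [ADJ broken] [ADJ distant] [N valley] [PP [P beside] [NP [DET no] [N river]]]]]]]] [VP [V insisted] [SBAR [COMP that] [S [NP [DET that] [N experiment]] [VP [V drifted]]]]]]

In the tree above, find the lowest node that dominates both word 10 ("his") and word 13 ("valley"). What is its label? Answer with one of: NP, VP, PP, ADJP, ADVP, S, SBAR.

Both words fall inside [NP his broken distant valley beside no river] (words 10–16), and no smaller constituent contains them both. Label: NP.

NP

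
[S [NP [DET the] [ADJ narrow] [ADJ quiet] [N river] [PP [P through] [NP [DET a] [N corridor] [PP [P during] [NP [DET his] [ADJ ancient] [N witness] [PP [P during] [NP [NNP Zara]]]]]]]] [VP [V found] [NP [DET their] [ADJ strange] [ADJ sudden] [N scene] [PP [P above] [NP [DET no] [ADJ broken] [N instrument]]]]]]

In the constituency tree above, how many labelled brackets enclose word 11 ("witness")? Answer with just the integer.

7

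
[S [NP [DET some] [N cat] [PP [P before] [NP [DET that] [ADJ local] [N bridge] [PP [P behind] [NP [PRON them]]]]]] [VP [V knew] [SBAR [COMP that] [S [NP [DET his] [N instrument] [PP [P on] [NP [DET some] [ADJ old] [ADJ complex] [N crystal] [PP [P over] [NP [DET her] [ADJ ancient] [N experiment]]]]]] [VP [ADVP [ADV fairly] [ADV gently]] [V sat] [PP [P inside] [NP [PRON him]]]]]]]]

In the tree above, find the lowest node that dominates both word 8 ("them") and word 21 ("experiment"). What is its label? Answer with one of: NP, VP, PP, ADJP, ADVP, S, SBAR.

S

The smallest bracket enclosing both words is [S some cat before that local bridge behind them knew that his instrument on some old complex crystal over her ancient experiment fairly gently sat inside him], so the label is S.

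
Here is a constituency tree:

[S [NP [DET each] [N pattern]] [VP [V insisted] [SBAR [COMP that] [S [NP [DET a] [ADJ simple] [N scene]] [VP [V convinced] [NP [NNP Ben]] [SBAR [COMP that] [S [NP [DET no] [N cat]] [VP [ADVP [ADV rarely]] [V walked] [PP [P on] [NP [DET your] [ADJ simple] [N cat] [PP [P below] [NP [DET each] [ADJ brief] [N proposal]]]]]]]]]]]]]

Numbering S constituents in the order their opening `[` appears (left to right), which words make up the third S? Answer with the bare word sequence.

no cat rarely walked on your simple cat below each brief proposal

Opening `[S` markers occur at word positions 1, 5, 11; the third of these opens the constituent [S no cat rarely walked on your simple cat below each brief proposal].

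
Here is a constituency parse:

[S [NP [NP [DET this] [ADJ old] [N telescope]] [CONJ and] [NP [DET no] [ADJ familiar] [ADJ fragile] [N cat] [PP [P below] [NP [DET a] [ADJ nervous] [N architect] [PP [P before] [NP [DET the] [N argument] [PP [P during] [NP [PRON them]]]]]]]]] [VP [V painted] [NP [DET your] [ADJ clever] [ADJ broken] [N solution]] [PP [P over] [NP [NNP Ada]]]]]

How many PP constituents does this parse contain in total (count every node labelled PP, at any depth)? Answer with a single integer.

4

Scanning left to right, an opening `[PP` appears at word positions 9, 13, 16, 23 — 4 in total.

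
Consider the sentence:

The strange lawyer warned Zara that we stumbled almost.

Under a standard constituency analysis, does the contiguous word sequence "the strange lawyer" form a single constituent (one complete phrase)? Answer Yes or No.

"the strange lawyer" is exactly the noun phrase [NP the strange lawyer], a complete constituent.

Yes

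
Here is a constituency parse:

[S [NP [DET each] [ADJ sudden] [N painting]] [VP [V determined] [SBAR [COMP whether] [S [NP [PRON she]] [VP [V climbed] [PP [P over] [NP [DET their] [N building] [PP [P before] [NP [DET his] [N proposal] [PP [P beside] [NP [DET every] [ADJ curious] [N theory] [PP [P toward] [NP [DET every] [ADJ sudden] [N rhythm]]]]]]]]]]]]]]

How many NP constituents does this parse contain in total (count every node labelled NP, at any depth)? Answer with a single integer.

The NP constituents are: [NP each sudden painting]; [NP she]; [NP their building before his proposal beside every curious theory toward every sudden rhythm]; [NP his proposal beside every curious theory toward every sudden rhythm]; [NP every curious theory toward every sudden rhythm]; [NP every sudden rhythm]. Total: 6.

6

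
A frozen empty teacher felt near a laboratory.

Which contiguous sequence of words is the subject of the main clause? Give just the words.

In the main clause the verb is "felt"; the NP preceding it, "a frozen empty teacher", is the subject.

a frozen empty teacher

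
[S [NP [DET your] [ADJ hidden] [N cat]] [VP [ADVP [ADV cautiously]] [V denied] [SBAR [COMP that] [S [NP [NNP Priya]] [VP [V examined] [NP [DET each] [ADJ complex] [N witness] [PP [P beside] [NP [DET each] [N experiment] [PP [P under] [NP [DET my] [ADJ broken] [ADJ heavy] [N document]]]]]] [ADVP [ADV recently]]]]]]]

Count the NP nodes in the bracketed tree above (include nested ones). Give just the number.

5

The NP constituents are: [NP your hidden cat]; [NP Priya]; [NP each complex witness beside each experiment under my broken heavy document]; [NP each experiment under my broken heavy document]; [NP my broken heavy document]. Total: 5.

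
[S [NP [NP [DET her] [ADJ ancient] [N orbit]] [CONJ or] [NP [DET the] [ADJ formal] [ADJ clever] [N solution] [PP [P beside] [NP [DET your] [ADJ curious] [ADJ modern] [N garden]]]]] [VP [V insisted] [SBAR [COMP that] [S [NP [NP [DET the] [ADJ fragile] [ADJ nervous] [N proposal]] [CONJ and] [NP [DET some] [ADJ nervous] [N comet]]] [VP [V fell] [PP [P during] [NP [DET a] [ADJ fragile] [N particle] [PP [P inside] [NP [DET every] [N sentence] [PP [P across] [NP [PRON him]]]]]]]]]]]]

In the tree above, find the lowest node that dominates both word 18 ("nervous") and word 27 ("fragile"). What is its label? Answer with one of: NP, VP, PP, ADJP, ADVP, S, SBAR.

The smallest bracket enclosing both words is [S the fragile nervous proposal and some nervous comet fell during a fragile particle inside every sentence across him], so the label is S.

S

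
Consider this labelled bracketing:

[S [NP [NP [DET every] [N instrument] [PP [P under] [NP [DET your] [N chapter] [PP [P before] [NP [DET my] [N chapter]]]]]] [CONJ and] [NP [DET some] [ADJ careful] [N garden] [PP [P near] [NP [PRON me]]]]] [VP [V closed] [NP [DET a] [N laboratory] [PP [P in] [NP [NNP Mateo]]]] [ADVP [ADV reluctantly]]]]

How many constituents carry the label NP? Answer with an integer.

8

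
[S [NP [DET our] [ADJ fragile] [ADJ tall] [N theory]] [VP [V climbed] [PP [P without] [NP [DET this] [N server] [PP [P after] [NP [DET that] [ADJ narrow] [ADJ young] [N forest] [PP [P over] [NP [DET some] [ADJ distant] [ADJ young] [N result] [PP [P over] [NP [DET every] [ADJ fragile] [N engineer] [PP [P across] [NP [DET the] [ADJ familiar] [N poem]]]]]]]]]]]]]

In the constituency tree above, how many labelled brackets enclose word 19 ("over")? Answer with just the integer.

Path from the root down to the word: S → VP → PP → NP → PP → NP → PP → NP → PP → P. That is 10 enclosing brackets.

10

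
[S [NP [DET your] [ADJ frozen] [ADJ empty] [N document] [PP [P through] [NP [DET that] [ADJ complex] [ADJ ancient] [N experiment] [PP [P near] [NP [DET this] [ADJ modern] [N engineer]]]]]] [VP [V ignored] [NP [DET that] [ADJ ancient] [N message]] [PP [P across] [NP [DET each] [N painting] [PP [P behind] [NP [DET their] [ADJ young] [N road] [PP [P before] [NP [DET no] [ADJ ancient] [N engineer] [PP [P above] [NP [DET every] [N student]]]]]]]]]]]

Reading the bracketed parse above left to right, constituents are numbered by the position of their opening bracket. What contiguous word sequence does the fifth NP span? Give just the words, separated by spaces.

The NP opening brackets appear, in order, over: "your frozen empty document through that complex ancient experiment near this modern engineer"; "that complex ancient experiment near this modern engineer"; "this modern engineer"; "that ancient message"; "each painting behind their young road before no ancient engineer above every student"; "their young road before no ancient engineer above every student"; "no ancient engineer above every student"; "every student". The fifth one spans "each painting behind their young road before no ancient engineer above every student".

each painting behind their young road before no ancient engineer above every student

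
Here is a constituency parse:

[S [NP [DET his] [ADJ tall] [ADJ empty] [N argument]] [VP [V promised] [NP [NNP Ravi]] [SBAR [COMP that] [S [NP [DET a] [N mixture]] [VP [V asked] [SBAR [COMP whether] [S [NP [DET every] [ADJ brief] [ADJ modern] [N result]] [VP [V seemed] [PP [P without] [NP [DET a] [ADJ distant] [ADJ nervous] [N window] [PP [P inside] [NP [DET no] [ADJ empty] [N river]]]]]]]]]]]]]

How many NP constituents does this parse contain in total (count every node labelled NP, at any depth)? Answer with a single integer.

6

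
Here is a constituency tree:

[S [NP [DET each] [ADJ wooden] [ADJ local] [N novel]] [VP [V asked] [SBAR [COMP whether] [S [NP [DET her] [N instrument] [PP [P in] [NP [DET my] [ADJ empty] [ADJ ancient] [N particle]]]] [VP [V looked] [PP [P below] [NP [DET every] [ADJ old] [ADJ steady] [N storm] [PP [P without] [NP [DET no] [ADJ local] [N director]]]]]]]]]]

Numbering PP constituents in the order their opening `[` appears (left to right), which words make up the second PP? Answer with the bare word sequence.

In left-to-right order the PP constituents are "in my empty ancient particle"; "below every old steady storm without no local director"; "without no local director". Number 2 is "below every old steady storm without no local director".

below every old steady storm without no local director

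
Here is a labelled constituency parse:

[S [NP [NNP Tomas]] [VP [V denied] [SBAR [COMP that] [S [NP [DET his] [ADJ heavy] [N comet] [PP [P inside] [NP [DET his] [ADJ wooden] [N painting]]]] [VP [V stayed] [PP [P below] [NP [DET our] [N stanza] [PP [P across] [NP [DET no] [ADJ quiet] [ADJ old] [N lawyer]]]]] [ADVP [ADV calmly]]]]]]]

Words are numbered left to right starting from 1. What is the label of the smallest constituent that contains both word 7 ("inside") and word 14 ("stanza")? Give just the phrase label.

S

Both words fall inside [S his heavy comet inside his wooden painting stayed below our stanza across no quiet old lawyer calmly] (words 4–20), and no smaller constituent contains them both. Label: S.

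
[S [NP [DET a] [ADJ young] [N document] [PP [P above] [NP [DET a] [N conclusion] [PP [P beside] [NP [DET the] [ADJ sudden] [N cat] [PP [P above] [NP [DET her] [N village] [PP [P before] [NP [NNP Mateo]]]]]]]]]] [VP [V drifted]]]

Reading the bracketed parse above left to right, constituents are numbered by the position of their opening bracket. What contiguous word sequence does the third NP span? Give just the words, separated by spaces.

the sudden cat above her village before Mateo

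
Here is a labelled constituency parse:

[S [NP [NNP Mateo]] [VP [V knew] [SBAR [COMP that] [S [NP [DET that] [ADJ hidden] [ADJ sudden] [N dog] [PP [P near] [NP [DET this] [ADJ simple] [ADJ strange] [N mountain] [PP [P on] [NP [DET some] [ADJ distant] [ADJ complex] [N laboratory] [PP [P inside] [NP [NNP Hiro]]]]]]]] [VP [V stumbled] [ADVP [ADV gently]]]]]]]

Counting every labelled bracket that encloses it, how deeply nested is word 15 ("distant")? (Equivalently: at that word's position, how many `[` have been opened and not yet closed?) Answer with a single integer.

Counting open brackets not yet closed at "distant": [S [VP [SBAR [S [NP [PP [NP [PP [NP [ADJ = 10.

10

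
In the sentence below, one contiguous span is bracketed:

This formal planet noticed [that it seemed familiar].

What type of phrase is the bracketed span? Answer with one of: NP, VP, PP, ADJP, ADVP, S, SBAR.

"that" is the head of the bracketed span, so the span is a subordinate clause: SBAR.

SBAR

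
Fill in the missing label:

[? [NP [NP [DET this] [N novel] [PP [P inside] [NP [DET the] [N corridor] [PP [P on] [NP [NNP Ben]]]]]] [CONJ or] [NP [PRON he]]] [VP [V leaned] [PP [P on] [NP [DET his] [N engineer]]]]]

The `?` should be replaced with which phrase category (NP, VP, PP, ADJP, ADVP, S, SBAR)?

S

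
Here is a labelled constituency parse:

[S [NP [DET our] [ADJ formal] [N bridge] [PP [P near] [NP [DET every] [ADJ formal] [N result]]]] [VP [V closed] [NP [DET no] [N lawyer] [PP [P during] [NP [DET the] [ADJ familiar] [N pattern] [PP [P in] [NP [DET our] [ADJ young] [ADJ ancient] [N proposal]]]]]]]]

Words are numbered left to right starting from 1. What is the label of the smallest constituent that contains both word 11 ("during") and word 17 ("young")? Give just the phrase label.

PP

Both words fall inside [PP during the familiar pattern in our young ancient proposal] (words 11–19), and no smaller constituent contains them both. Label: PP.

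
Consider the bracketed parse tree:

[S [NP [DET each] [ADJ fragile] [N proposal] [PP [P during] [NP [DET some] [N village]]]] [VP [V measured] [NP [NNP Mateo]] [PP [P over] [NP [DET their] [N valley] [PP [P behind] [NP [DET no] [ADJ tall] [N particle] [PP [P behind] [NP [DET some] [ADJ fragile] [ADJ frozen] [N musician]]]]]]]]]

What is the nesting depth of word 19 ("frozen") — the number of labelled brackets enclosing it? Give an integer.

9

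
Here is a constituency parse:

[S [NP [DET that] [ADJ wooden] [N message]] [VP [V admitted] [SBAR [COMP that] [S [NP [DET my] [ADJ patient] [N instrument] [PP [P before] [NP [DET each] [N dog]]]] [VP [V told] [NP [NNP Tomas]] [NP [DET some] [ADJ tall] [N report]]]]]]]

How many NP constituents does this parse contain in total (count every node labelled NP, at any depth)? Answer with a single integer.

The NP constituents are: [NP that wooden message]; [NP my patient instrument before each dog]; [NP each dog]; [NP Tomas]; [NP some tall report]. Total: 5.

5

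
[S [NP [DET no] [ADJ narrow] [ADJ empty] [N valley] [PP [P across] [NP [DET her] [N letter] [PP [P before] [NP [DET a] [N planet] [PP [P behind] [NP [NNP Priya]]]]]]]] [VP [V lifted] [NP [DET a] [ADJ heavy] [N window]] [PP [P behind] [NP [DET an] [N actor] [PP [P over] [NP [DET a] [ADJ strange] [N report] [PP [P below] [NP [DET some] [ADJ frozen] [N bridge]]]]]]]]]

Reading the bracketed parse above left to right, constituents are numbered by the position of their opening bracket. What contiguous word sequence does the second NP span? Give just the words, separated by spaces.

her letter before a planet behind Priya

In left-to-right order the NP constituents are "no narrow empty valley across her letter before a planet behind Priya"; "her letter before a planet behind Priya"; "a planet behind Priya"; "Priya"; "a heavy window"; "an actor over a strange report below some frozen bridge"; "a strange report below some frozen bridge"; "some frozen bridge". Number 2 is "her letter before a planet behind Priya".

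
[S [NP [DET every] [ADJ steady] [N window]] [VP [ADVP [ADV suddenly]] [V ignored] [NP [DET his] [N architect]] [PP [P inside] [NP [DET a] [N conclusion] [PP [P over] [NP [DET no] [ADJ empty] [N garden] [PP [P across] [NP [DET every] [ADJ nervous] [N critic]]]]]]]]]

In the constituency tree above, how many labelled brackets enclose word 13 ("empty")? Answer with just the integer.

Path from the root down to the word: S → VP → PP → NP → PP → NP → ADJ. That is 7 enclosing brackets.

7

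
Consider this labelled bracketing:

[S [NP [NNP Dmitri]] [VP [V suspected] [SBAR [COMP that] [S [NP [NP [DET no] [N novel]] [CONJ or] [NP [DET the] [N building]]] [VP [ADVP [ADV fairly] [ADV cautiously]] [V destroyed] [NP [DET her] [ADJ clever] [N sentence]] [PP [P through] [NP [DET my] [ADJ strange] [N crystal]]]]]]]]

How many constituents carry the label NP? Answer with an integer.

6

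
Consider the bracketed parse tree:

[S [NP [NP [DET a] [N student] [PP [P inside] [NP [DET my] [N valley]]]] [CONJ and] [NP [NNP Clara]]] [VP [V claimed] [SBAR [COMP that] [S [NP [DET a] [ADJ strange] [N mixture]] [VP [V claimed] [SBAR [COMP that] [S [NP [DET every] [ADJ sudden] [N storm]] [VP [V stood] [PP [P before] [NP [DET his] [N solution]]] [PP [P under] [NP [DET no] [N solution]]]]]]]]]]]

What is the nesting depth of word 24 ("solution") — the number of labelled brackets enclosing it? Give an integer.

11

Counting open brackets not yet closed at "solution": [S [VP [SBAR [S [VP [SBAR [S [VP [PP [NP [N = 11.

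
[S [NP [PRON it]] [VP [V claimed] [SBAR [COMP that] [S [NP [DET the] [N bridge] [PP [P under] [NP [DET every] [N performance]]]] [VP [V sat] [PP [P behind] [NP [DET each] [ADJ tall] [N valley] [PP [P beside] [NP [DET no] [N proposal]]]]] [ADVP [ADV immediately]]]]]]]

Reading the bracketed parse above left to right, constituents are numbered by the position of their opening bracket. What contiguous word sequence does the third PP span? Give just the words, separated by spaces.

beside no proposal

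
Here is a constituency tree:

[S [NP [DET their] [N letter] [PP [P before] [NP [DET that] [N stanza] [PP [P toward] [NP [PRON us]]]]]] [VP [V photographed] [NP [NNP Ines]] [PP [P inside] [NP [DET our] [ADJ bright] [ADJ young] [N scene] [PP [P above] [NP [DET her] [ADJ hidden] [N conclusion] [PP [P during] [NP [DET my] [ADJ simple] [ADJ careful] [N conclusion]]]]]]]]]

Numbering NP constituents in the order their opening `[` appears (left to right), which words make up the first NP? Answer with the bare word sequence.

In left-to-right order the NP constituents are "their letter before that stanza toward us"; "that stanza toward us"; "us"; "Ines"; "our bright young scene above her hidden conclusion during my simple careful conclusion"; "her hidden conclusion during my simple careful conclusion"; "my simple careful conclusion". Number 1 is "their letter before that stanza toward us".

their letter before that stanza toward us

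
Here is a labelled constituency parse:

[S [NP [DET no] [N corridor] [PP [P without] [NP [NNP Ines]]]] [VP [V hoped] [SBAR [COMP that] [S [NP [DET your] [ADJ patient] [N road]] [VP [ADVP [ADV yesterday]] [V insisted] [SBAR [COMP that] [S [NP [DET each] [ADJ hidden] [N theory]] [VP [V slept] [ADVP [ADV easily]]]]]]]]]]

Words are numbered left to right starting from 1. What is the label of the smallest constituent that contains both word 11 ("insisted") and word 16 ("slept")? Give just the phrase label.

VP

Word 11 lies under S → VP → SBAR → S → VP → V; word 16 lies under S → VP → SBAR → S → VP → SBAR → S → VP → V. The lowest shared node is the VP.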